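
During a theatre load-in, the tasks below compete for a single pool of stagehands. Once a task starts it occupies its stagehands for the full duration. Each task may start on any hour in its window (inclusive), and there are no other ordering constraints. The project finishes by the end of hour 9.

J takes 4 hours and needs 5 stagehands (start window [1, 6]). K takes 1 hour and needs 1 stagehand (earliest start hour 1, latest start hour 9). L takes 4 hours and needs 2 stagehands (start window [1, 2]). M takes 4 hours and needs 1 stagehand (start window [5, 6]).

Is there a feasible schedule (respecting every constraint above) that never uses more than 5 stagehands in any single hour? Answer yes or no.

no

The minimum achievable peak is 6; 5 < 6, so no feasible schedule stays within the cap.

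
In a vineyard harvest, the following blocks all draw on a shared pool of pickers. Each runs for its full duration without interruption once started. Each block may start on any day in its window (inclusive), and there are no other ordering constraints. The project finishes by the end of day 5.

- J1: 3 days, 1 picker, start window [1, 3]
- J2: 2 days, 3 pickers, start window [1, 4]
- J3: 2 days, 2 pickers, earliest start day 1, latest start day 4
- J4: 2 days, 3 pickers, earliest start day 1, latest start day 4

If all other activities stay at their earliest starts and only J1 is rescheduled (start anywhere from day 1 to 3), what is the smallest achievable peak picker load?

8

J1@1: d1:9  d2:9  d3:1  d4:0  d5:0 → peak 9
J1@2: d1:8  d2:9  d3:1  d4:1  d5:0 → peak 9
J1@3: d1:8  d2:8  d3:1  d4:1  d5:1 → peak 8
Best is J1@3, peak 8.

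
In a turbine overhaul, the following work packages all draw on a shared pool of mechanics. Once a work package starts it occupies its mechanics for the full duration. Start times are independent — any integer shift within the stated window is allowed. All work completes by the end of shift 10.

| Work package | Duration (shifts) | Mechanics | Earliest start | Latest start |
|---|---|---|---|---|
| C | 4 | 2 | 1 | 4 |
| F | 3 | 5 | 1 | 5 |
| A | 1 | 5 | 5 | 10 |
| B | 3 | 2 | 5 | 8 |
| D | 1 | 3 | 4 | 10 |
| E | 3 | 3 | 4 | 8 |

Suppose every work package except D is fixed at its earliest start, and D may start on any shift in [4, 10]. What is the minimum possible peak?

10

D@4: s1:7  s2:7  s3:7  s4:8  s5:10  s6:5  s7:2  s8:0  s9:0  s10:0 → peak 10
D@5: s1:7  s2:7  s3:7  s4:5  s5:13  s6:5  s7:2  s8:0  s9:0  s10:0 → peak 13
D@6: s1:7  s2:7  s3:7  s4:5  s5:10  s6:8  s7:2  s8:0  s9:0  s10:0 → peak 10
D@7: s1:7  s2:7  s3:7  s4:5  s5:10  s6:5  s7:5  s8:0  s9:0  s10:0 → peak 10
D@8: s1:7  s2:7  s3:7  s4:5  s5:10  s6:5  s7:2  s8:3  s9:0  s10:0 → peak 10
D@9: s1:7  s2:7  s3:7  s4:5  s5:10  s6:5  s7:2  s8:0  s9:3  s10:0 → peak 10
D@10: s1:7  s2:7  s3:7  s4:5  s5:10  s6:5  s7:2  s8:0  s9:0  s10:3 → peak 10
Best is D@4, peak 10.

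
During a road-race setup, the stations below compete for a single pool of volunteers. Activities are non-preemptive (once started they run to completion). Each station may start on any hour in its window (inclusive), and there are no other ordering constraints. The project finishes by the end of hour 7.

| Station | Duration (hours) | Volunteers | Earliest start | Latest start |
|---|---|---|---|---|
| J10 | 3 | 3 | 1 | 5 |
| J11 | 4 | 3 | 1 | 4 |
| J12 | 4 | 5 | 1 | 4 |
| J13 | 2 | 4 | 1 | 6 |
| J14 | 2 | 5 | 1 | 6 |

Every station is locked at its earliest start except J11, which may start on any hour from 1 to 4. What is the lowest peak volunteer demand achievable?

J11@1: h1:20  h2:20  h3:11  h4:8  h5:0  h6:0  h7:0 → peak 20
J11@2: h1:17  h2:20  h3:11  h4:8  h5:3  h6:0  h7:0 → peak 20
J11@3: h1:17  h2:17  h3:11  h4:8  h5:3  h6:3  h7:0 → peak 17
J11@4: h1:17  h2:17  h3:8  h4:8  h5:3  h6:3  h7:3 → peak 17
Best is J11@3, peak 17.

17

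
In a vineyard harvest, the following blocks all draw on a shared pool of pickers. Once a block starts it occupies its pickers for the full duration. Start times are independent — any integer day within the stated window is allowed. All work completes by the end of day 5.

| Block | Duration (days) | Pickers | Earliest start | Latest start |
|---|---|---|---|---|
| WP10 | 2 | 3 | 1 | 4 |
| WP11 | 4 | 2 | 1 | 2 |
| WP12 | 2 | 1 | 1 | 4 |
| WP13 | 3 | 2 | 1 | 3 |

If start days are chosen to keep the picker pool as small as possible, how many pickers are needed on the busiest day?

Early-start (WP10@1, WP11@1, WP12@1, WP13@1) gives peak 8: d1:8  d2:8  d3:4  d4:2  d5:0.
Shift WP12→3, WP13→3.
Schedule WP10@1, WP11@1, WP12@3, WP13@3: d1:5  d2:5  d3:5  d4:5  d5:2 — peak 5.
Total picker-days = 22 over 5 days ⇒ peak ≥ ⌈22/5⌉ = 5, so 5 is optimal.

5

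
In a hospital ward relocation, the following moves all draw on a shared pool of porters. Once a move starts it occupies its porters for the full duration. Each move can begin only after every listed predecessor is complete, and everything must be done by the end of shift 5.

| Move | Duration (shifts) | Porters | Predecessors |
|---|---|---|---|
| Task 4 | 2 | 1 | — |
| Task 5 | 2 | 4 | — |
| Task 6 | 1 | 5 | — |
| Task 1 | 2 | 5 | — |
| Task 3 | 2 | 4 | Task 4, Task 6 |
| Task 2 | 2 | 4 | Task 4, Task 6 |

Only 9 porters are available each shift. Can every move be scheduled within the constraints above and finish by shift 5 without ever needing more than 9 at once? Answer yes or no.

The minimum achievable peak is 10; 9 < 10, so no feasible schedule stays within the cap.

no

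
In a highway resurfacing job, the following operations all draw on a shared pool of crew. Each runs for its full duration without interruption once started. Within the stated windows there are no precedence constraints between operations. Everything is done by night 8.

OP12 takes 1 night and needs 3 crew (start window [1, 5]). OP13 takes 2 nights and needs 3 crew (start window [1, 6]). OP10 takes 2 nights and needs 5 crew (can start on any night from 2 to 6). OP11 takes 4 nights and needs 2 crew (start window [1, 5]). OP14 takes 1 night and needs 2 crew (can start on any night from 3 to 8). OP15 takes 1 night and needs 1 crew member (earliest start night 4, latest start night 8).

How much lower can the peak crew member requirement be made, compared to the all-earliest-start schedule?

5

Early-start peak: n1:8  n2:10  n3:9  n4:3  n5:0  n6:0  n7:0  n8:0 ⇒ 10.
Leveled (OP12@1, OP13@2, OP10@5, OP11@1, OP14@4, OP15@4): n1:5  n2:5  n3:5  n4:5  n5:5  n6:5  n7:0  n8:0 ⇒ 5.
Reduction 10 − 5 = 5.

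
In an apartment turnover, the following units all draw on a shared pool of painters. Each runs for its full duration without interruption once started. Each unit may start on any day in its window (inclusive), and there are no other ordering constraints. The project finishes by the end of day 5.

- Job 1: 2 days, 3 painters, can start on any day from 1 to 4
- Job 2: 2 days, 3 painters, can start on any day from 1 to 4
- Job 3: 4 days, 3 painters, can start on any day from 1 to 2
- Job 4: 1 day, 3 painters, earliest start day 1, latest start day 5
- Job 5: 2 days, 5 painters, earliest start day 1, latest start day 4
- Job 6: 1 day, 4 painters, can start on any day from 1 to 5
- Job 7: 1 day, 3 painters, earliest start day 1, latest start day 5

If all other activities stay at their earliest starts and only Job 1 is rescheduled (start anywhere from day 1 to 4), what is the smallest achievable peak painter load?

Job 1@1: d1:24  d2:14  d3:3  d4:3  d5:0 → peak 24
Job 1@2: d1:21  d2:14  d3:6  d4:3  d5:0 → peak 21
Job 1@3: d1:21  d2:11  d3:6  d4:6  d5:0 → peak 21
Job 1@4: d1:21  d2:11  d3:3  d4:6  d5:3 → peak 21
Best is Job 1@2, peak 21.

21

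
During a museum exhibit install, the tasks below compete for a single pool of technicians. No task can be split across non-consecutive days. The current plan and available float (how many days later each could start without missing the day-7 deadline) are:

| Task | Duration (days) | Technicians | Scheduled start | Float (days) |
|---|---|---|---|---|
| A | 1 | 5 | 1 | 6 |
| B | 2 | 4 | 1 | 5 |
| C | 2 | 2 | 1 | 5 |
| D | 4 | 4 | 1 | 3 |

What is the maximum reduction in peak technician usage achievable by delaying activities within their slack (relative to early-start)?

9

Early-start peak: d1:15  d2:10  d3:4  d4:4  d5:0  d6:0  d7:0 ⇒ 15.
Leveled (A@1, B@2, C@2, D@4): d1:5  d2:6  d3:6  d4:4  d5:4  d6:4  d7:4 ⇒ 6.
Reduction 15 − 6 = 9.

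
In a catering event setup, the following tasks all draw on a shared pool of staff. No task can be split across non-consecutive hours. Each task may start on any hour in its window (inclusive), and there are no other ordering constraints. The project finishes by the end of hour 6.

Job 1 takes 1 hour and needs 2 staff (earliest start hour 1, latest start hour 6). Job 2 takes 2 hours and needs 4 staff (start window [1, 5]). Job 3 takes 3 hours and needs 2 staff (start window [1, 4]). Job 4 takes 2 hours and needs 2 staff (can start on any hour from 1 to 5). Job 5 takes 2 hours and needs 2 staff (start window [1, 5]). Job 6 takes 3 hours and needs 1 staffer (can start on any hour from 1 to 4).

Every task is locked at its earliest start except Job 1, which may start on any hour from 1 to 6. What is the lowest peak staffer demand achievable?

11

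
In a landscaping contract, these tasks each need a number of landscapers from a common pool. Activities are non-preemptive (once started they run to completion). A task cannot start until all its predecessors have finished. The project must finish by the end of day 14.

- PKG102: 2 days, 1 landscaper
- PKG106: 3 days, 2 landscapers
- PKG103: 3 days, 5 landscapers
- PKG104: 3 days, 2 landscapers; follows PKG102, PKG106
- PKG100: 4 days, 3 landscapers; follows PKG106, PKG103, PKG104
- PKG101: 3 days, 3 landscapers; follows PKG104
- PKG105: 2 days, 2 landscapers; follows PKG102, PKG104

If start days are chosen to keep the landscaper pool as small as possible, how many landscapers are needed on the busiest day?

6

Early-start (PKG102@1, PKG106@1, PKG103@1, PKG104@4, PKG100@7, PKG101@7, PKG105@7) gives peak 8: d1:8  d2:8  d3:7  d4:2  d5:2  d6:2  d7:8  d8:8  d9:6  d10:3  d11:0  d12:0  d13:0  d14:0.
Shift PKG103→4, PKG104→7, PKG100→10, PKG101→10, PKG105→13.
Schedule PKG102@1, PKG106@1, PKG103@4, PKG104@7, PKG100@10, PKG101@10, PKG105@13: d1:3  d2:3  d3:2  d4:5  d5:5  d6:5  d7:2  d8:2  d9:2  d10:6  d11:6  d12:6  d13:5  d14:2 — peak 6.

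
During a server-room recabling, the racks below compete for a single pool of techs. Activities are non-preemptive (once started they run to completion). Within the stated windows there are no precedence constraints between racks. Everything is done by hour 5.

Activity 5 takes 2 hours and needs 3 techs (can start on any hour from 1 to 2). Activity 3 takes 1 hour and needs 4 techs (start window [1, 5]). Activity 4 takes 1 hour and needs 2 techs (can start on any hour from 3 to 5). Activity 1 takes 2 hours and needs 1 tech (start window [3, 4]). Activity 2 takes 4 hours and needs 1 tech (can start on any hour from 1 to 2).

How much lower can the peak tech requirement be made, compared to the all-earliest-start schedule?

4

Early-start peak: h1:8  h2:4  h3:4  h4:2  h5:0 ⇒ 8.
Leveled (Activity 5@1, Activity 3@5, Activity 4@3, Activity 1@3, Activity 2@1): h1:4  h2:4  h3:4  h4:2  h5:4 ⇒ 4.
Reduction 8 − 4 = 4.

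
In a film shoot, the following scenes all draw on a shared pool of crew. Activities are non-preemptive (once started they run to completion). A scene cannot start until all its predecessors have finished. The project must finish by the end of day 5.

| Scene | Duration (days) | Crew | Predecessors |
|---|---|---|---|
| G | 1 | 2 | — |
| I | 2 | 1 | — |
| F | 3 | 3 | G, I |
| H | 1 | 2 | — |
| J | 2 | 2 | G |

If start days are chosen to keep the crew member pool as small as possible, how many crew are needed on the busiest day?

Schedule G@1, I@1, F@3, H@1, J@2: d1:5  d2:3  d3:5  d4:3  d5:3 — peak 5.

5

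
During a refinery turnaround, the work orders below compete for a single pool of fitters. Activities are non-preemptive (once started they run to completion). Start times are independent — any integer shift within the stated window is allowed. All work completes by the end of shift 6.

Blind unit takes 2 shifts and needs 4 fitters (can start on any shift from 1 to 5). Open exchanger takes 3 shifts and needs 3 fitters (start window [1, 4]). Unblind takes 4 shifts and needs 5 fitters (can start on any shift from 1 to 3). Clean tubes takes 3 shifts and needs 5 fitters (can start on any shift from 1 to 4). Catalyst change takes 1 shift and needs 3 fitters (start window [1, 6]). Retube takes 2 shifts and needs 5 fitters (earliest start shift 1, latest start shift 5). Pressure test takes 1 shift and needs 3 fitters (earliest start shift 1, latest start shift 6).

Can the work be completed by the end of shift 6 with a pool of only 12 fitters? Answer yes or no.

The minimum achievable peak is 13; 12 < 13, so no feasible schedule stays within the cap.

no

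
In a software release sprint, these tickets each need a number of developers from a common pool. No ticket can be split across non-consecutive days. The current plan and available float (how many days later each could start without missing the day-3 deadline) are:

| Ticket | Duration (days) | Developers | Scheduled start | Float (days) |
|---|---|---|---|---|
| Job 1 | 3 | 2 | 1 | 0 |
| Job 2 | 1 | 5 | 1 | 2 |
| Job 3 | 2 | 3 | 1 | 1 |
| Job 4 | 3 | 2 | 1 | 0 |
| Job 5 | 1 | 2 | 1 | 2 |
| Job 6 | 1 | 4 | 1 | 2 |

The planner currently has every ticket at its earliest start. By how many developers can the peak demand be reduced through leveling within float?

7

Early-start peak: d1:18  d2:7  d3:4 ⇒ 18.
Leveled (Job 1@1, Job 2@1, Job 3@2, Job 4@1, Job 5@1, Job 6@2): d1:11  d2:11  d3:7 ⇒ 11.
Reduction 18 − 11 = 7.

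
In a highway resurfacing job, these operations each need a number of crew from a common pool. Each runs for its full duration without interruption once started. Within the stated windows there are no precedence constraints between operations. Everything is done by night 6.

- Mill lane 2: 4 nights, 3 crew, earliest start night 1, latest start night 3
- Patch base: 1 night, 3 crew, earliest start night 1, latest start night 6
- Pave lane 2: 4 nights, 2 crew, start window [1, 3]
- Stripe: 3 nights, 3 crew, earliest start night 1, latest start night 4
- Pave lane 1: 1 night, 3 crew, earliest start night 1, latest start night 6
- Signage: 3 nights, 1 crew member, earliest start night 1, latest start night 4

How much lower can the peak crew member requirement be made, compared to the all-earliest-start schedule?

7

Early-start peak: n1:15  n2:9  n3:9  n4:5  n5:0  n6:0 ⇒ 15.
Leveled (Mill lane 2@1, Patch base@1, Pave lane 2@2, Stripe@4, Pave lane 1@5, Signage@1): n1:7  n2:6  n3:6  n4:8  n5:8  n6:3 ⇒ 8.
Reduction 15 − 8 = 7.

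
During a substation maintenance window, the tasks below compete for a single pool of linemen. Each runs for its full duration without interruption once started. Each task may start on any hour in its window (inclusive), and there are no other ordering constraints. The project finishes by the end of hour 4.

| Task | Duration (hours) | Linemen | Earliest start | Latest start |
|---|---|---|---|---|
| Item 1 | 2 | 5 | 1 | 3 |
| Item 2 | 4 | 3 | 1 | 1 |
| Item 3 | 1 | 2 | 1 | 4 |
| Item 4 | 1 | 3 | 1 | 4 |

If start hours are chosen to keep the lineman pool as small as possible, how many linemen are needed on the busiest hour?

8

Early-start (Item 1@1, Item 2@1, Item 3@1, Item 4@1) gives peak 13: h1:13  h2:8  h3:3  h4:3.
Shift Item 3→3, Item 4→3.
Schedule Item 1@1, Item 2@1, Item 3@3, Item 4@3: h1:8  h2:8  h3:8  h4:3 — peak 8.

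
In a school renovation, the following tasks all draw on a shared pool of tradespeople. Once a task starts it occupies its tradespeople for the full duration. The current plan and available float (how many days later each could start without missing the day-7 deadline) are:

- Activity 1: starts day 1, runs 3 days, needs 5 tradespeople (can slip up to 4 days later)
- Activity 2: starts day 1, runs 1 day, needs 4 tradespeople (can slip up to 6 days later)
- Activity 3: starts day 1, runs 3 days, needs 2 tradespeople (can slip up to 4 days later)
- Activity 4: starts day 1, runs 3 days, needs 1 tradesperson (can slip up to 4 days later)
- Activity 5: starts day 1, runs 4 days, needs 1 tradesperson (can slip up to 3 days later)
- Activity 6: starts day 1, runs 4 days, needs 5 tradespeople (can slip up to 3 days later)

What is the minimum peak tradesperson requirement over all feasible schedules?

9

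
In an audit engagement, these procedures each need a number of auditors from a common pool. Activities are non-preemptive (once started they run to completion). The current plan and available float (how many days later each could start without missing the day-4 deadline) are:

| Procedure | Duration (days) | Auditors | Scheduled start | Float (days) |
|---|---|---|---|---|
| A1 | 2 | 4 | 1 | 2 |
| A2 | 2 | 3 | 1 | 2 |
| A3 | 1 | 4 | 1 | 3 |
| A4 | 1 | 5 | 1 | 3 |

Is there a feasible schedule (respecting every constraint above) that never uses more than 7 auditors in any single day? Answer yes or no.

yes

Schedule A1@1, A2@1, A3@3, A4@4: d1:7  d2:7  d3:4  d4:5 — peak 7 ≤ 7.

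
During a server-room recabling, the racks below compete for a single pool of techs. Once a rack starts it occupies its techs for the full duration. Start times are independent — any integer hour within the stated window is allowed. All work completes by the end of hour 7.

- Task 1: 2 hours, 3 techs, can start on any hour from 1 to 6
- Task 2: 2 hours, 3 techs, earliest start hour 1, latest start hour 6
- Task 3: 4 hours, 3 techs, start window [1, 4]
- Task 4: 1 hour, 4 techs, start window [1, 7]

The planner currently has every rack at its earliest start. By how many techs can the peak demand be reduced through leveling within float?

Early-start peak: h1:13  h2:9  h3:3  h4:3  h5:0  h6:0  h7:0 ⇒ 13.
Leveled (Task 1@1, Task 2@1, Task 3@3, Task 4@7): h1:6  h2:6  h3:3  h4:3  h5:3  h6:3  h7:4 ⇒ 6.
Reduction 13 − 6 = 7.

7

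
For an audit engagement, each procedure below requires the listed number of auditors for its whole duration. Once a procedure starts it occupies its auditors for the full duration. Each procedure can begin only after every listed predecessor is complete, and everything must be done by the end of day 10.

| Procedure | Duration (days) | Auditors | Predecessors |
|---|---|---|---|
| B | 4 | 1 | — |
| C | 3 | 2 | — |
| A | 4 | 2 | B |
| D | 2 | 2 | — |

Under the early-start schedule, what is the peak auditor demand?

Early-start schedule: B@1, C@1, A@5, D@1.
Load per day: day 1: 5, day 2: 5, day 3: 3, day 4: 1, day 5: 2, day 6: 2, day 7: 2, day 8: 2, day 9: 0, day 10: 0.
Peak is 5.

5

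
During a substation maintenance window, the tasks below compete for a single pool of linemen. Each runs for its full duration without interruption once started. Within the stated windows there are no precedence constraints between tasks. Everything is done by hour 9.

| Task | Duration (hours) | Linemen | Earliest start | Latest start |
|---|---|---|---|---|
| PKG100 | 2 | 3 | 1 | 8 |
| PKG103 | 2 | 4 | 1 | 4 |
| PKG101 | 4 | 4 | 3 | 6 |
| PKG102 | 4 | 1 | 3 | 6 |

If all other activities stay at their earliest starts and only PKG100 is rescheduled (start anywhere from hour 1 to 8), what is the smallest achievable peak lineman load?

5

PKG100@1: h1:7  h2:7  h3:5  h4:5  h5:5  h6:5  h7:0  h8:0  h9:0 → peak 7
PKG100@2: h1:4  h2:7  h3:8  h4:5  h5:5  h6:5  h7:0  h8:0  h9:0 → peak 8
PKG100@3: h1:4  h2:4  h3:8  h4:8  h5:5  h6:5  h7:0  h8:0  h9:0 → peak 8
PKG100@4: h1:4  h2:4  h3:5  h4:8  h5:8  h6:5  h7:0  h8:0  h9:0 → peak 8
PKG100@5: h1:4  h2:4  h3:5  h4:5  h5:8  h6:8  h7:0  h8:0  h9:0 → peak 8
PKG100@6: h1:4  h2:4  h3:5  h4:5  h5:5  h6:8  h7:3  h8:0  h9:0 → peak 8
PKG100@7: h1:4  h2:4  h3:5  h4:5  h5:5  h6:5  h7:3  h8:3  h9:0 → peak 5
PKG100@8: h1:4  h2:4  h3:5  h4:5  h5:5  h6:5  h7:0  h8:3  h9:3 → peak 5
Best is PKG100@7, peak 5.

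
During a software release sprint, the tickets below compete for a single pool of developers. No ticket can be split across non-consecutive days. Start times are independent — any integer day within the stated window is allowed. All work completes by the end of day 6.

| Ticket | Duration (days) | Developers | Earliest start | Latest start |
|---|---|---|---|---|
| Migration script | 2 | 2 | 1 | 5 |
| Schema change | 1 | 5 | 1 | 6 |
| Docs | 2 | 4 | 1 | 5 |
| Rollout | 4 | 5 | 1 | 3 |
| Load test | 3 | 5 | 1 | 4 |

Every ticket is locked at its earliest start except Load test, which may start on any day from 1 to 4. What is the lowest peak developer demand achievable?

16

Load test@1: d1:21  d2:16  d3:10  d4:5  d5:0  d6:0 → peak 21
Load test@2: d1:16  d2:16  d3:10  d4:10  d5:0  d6:0 → peak 16
Load test@3: d1:16  d2:11  d3:10  d4:10  d5:5  d6:0 → peak 16
Load test@4: d1:16  d2:11  d3:5  d4:10  d5:5  d6:5 → peak 16
Best is Load test@2, peak 16.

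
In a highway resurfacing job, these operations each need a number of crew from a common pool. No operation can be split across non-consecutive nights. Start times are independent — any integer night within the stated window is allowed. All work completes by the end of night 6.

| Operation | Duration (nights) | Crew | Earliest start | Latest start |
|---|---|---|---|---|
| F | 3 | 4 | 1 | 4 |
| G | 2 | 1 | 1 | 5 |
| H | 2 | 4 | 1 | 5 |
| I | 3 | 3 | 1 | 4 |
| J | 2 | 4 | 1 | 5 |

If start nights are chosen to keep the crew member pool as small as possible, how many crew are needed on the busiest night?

8

Early-start (F@1, G@1, H@1, I@1, J@1) gives peak 16: n1:16  n2:16  n3:7  n4:0  n5:0  n6:0.
Shift H→3, I→4, J→5.
Schedule F@1, G@1, H@3, I@4, J@5: n1:5  n2:5  n3:8  n4:7  n5:7  n6:7 — peak 8.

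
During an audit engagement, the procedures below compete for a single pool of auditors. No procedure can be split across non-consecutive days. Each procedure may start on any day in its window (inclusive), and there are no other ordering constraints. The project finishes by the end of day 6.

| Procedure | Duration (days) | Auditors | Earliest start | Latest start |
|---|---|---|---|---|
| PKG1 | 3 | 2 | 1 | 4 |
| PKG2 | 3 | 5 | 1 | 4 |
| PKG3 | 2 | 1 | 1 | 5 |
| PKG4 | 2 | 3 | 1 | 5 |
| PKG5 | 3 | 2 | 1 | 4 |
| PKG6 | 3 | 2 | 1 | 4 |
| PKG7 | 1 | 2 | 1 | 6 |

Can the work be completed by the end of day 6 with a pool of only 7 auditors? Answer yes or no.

Total auditor-days = 43; over 6 days the average is 43/6 > 7, so some day must exceed 7.

no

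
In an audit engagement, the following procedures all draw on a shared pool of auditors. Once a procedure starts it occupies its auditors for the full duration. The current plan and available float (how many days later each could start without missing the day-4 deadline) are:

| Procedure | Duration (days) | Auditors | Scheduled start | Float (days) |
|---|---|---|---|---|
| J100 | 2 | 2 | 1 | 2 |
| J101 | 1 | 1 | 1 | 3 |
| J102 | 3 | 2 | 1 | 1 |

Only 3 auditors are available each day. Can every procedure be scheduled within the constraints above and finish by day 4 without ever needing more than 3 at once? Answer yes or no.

The minimum achievable peak is 4; 3 < 4, so no feasible schedule stays within the cap.

no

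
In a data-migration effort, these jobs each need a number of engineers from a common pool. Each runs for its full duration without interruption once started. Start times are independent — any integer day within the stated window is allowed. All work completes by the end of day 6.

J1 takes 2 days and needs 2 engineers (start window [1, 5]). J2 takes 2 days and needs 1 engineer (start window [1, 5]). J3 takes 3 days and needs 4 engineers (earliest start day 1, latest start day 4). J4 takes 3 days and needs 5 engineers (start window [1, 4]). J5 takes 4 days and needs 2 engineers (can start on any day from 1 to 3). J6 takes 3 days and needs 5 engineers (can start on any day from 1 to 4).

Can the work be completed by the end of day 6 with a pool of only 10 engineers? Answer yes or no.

no

The minimum achievable peak is 11; 10 < 11, so no feasible schedule stays within the cap.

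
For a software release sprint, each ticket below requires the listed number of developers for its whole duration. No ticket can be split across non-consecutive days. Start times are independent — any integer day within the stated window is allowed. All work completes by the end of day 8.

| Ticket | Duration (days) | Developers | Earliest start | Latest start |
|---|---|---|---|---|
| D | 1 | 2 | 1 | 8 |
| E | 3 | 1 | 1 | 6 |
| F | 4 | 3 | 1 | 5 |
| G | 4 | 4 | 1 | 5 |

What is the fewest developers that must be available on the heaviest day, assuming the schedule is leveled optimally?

Early-start (D@1, E@1, F@1, G@1) gives peak 10: d1:10  d2:8  d3:8  d4:7  d5:0  d6:0  d7:0  d8:0.
Shift E→2, G→5.
Schedule D@1, E@2, F@1, G@5: d1:5  d2:4  d3:4  d4:4  d5:4  d6:4  d7:4  d8:4 — peak 5.
Total developer-days = 33 over 8 days ⇒ peak ≥ ⌈33/8⌉ = 5, so 5 is optimal.

5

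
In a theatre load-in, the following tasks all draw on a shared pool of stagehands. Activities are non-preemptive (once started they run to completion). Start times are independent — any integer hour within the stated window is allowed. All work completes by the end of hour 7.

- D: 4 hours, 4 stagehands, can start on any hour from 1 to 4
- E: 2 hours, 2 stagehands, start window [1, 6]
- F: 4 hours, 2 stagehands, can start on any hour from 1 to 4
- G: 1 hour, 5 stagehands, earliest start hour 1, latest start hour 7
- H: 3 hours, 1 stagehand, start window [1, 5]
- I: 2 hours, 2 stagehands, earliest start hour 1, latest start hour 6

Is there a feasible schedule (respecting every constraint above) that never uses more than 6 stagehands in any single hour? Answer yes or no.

yes

Schedule D@1, E@1, F@3, G@7, H@5, I@5: h1:6  h2:6  h3:6  h4:6  h5:5  h6:5  h7:6 — peak 6 ≤ 6.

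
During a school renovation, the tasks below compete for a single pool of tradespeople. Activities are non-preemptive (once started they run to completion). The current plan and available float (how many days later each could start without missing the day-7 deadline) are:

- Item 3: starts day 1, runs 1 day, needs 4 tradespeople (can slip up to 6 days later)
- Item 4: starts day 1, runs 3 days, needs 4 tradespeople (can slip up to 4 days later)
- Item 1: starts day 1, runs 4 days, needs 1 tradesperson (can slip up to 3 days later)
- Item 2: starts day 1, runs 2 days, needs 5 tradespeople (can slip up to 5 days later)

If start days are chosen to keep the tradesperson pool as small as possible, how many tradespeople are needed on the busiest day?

5

Early-start (Item 3@1, Item 4@1, Item 1@1, Item 2@1) gives peak 14: d1:14  d2:10  d3:5  d4:1  d5:0  d6:0  d7:0.
Shift Item 4→2, Item 2→5.
Schedule Item 3@1, Item 4@2, Item 1@1, Item 2@5: d1:5  d2:5  d3:5  d4:5  d5:5  d6:5  d7:0 — peak 5.
Total tradesperson-days = 30 over 7 days ⇒ peak ≥ ⌈30/7⌉ = 5, so 5 is optimal.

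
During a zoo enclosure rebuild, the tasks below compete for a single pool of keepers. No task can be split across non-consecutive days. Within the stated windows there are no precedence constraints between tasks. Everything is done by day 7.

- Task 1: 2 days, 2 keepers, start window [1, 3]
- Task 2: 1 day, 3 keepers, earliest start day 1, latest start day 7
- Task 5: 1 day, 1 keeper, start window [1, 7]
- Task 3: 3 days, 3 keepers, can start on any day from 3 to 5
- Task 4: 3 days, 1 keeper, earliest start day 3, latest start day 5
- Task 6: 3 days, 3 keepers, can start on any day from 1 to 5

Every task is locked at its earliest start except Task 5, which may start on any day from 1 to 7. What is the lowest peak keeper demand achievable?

Task 5@1: d1:9  d2:5  d3:7  d4:4  d5:4  d6:0  d7:0 → peak 9
Task 5@2: d1:8  d2:6  d3:7  d4:4  d5:4  d6:0  d7:0 → peak 8
Task 5@3: d1:8  d2:5  d3:8  d4:4  d5:4  d6:0  d7:0 → peak 8
Task 5@4: d1:8  d2:5  d3:7  d4:5  d5:4  d6:0  d7:0 → peak 8
Task 5@5: d1:8  d2:5  d3:7  d4:4  d5:5  d6:0  d7:0 → peak 8
Task 5@6: d1:8  d2:5  d3:7  d4:4  d5:4  d6:1  d7:0 → peak 8
Task 5@7: d1:8  d2:5  d3:7  d4:4  d5:4  d6:0  d7:1 → peak 8
Best is Task 5@2, peak 8.

8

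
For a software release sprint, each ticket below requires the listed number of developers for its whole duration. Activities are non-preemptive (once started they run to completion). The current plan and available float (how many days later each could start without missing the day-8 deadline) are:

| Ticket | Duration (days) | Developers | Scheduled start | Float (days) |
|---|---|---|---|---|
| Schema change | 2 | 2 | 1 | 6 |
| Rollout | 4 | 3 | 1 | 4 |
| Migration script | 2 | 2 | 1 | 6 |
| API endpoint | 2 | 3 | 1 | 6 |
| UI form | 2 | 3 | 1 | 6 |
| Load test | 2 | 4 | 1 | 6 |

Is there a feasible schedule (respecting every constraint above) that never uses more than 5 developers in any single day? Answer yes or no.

The minimum achievable peak is 6; 5 < 6, so no feasible schedule stays within the cap.

no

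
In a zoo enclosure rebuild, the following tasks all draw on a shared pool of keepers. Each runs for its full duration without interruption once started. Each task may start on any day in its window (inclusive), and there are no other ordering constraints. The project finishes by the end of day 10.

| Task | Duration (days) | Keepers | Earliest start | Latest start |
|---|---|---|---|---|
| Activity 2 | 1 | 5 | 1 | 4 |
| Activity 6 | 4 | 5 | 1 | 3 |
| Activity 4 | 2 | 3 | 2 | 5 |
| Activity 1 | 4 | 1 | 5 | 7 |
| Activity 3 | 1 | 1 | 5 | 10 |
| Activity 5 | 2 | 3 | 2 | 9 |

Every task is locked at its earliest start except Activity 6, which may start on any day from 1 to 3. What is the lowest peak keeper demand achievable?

11

Activity 6@1: d1:10  d2:11  d3:11  d4:5  d5:2  d6:1  d7:1  d8:1  d9:0  d10:0 → peak 11
Activity 6@2: d1:5  d2:11  d3:11  d4:5  d5:7  d6:1  d7:1  d8:1  d9:0  d10:0 → peak 11
Activity 6@3: d1:5  d2:6  d3:11  d4:5  d5:7  d6:6  d7:1  d8:1  d9:0  d10:0 → peak 11
Best is Activity 6@1, peak 11.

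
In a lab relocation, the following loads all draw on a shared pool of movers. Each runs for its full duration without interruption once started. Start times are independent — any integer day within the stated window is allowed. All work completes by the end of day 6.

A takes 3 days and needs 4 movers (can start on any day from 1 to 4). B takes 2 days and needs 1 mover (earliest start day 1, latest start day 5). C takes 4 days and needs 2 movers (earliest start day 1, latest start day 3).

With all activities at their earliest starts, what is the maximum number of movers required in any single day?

7

Early-start schedule: A@1, B@1, C@1.
Load per day: day 1: 7, day 2: 7, day 3: 6, day 4: 2, day 5: 0, day 6: 0.
Peak is 7.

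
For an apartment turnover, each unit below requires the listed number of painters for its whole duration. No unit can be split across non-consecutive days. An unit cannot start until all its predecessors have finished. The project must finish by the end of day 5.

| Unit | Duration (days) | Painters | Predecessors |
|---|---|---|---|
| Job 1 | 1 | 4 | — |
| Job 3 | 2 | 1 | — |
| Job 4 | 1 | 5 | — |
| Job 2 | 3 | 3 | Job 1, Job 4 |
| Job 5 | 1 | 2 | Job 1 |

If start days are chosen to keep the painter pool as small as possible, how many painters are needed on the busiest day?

5

Early-start (Job 1@1, Job 3@1, Job 4@1, Job 2@2, Job 5@2) gives peak 10: d1:10  d2:6  d3:3  d4:3  d5:0.
Shift Job 3→3, Job 4→2, Job 2→3, Job 5→5.
Schedule Job 1@1, Job 3@3, Job 4@2, Job 2@3, Job 5@5: d1:4  d2:5  d3:4  d4:4  d5:5 — peak 5.
Total painter-days = 22 over 5 days ⇒ peak ≥ ⌈22/5⌉ = 5, so 5 is optimal.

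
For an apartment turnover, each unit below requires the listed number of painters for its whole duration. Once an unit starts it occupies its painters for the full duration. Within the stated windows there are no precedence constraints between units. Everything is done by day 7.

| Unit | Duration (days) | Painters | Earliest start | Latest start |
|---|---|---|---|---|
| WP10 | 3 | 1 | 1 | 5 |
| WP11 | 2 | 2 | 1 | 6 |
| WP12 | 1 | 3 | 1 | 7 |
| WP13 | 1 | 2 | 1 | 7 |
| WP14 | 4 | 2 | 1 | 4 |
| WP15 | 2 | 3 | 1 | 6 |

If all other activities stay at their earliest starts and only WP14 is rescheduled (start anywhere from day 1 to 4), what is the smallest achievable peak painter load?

WP14@1: d1:13  d2:8  d3:3  d4:2  d5:0  d6:0  d7:0 → peak 13
WP14@2: d1:11  d2:8  d3:3  d4:2  d5:2  d6:0  d7:0 → peak 11
WP14@3: d1:11  d2:6  d3:3  d4:2  d5:2  d6:2  d7:0 → peak 11
WP14@4: d1:11  d2:6  d3:1  d4:2  d5:2  d6:2  d7:2 → peak 11
Best is WP14@2, peak 11.

11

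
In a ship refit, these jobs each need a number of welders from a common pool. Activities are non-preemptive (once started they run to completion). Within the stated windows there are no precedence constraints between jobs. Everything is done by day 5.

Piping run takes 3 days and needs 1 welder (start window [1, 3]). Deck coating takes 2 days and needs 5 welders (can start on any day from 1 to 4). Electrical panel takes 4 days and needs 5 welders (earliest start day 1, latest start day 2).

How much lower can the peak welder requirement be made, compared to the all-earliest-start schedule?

1

Early-start peak: d1:11  d2:11  d3:6  d4:5  d5:0 ⇒ 11.
Leveled (Piping run@1, Deck coating@4, Electrical panel@1): d1:6  d2:6  d3:6  d4:10  d5:5 ⇒ 10.
Reduction 11 − 10 = 1.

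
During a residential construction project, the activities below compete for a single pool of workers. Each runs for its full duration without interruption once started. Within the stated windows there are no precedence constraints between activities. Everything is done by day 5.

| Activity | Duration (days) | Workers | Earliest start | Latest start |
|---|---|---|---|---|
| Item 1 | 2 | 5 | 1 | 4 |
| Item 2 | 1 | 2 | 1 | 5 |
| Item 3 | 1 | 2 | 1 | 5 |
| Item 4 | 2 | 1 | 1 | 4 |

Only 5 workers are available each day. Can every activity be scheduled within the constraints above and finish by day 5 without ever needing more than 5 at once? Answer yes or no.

yes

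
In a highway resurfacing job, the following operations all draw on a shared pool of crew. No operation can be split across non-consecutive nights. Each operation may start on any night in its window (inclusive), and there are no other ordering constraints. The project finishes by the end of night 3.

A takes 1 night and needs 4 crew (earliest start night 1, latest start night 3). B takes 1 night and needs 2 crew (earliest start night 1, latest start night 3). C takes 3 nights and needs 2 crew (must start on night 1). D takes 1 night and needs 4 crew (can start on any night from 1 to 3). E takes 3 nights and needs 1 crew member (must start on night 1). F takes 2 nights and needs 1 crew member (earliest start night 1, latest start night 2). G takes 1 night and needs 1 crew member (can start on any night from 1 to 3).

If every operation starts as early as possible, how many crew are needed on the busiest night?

Early-start schedule: A@1, B@1, C@1, D@1, E@1, F@1, G@1.
Load per night: night 1: 15, night 2: 4, night 3: 3.
Peak is 15.

15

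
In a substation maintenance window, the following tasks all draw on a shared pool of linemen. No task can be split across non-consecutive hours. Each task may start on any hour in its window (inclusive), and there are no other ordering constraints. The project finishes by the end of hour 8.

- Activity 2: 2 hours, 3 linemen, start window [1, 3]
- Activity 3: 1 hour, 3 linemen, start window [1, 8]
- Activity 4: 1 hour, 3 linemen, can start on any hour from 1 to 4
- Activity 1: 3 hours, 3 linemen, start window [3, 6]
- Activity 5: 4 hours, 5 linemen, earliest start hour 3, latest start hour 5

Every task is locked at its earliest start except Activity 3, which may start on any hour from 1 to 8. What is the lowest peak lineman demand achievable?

8

Activity 3@1: h1:9  h2:3  h3:8  h4:8  h5:8  h6:5  h7:0  h8:0 → peak 9
Activity 3@2: h1:6  h2:6  h3:8  h4:8  h5:8  h6:5  h7:0  h8:0 → peak 8
Activity 3@3: h1:6  h2:3  h3:11  h4:8  h5:8  h6:5  h7:0  h8:0 → peak 11
Activity 3@4: h1:6  h2:3  h3:8  h4:11  h5:8  h6:5  h7:0  h8:0 → peak 11
Activity 3@5: h1:6  h2:3  h3:8  h4:8  h5:11  h6:5  h7:0  h8:0 → peak 11
Activity 3@6: h1:6  h2:3  h3:8  h4:8  h5:8  h6:8  h7:0  h8:0 → peak 8
Activity 3@7: h1:6  h2:3  h3:8  h4:8  h5:8  h6:5  h7:3  h8:0 → peak 8
Activity 3@8: h1:6  h2:3  h3:8  h4:8  h5:8  h6:5  h7:0  h8:3 → peak 8
Best is Activity 3@2, peak 8.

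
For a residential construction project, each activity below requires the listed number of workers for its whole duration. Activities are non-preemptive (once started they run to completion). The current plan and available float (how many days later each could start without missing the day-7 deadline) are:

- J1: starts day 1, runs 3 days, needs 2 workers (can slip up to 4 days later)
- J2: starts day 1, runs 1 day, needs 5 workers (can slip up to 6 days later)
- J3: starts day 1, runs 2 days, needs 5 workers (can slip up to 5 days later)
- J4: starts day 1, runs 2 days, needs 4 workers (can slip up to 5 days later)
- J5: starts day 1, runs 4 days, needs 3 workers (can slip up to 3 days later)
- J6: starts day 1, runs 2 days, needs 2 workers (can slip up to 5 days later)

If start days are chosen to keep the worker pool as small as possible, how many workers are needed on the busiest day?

Early-start (J1@1, J2@1, J3@1, J4@1, J5@1, J6@1) gives peak 21: d1:21  d2:16  d3:5  d4:3  d5:0  d6:0  d7:0.
Shift J3→2, J4→4, J5→4, J6→6.
Schedule J1@1, J2@1, J3@2, J4@4, J5@4, J6@6: d1:7  d2:7  d3:7  d4:7  d5:7  d6:5  d7:5 — peak 7.
Total worker-days = 45 over 7 days ⇒ peak ≥ ⌈45/7⌉ = 7, so 7 is optimal.

7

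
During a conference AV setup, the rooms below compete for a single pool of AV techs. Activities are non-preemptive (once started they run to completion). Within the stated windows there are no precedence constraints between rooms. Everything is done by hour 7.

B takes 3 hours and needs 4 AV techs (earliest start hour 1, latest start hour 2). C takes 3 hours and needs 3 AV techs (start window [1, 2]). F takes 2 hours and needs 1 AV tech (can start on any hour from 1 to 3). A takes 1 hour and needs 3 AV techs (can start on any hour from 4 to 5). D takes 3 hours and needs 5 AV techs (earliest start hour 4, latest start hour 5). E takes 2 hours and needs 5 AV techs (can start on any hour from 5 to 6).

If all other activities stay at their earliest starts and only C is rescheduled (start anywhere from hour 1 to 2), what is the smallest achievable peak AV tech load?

C@1: h1:8  h2:8  h3:7  h4:8  h5:10  h6:10  h7:0 → peak 10
C@2: h1:5  h2:8  h3:7  h4:11  h5:10  h6:10  h7:0 → peak 11
Best is C@1, peak 10.

10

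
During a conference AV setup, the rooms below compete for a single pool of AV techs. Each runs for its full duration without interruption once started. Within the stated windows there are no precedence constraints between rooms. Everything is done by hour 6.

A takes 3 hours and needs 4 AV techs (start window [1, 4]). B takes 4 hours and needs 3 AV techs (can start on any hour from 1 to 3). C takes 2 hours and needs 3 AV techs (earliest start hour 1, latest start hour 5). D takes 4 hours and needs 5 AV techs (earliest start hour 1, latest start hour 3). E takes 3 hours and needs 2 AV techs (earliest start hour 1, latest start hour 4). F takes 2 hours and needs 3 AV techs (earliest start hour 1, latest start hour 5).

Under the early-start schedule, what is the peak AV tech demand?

Early-start schedule: A@1, B@1, C@1, D@1, E@1, F@1.
Load per hour: hour 1: 20, hour 2: 20, hour 3: 14, hour 4: 8, hour 5: 0, hour 6: 0.
Peak is 20.

20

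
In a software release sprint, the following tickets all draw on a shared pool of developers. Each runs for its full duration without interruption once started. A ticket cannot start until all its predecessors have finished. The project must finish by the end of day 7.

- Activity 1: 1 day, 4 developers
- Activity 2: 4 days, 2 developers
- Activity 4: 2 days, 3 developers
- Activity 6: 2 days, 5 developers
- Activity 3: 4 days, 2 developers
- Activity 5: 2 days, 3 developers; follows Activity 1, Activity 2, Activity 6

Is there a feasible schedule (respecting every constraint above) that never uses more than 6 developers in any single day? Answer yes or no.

no

The minimum achievable peak is 7; 6 < 7, so no feasible schedule stays within the cap.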